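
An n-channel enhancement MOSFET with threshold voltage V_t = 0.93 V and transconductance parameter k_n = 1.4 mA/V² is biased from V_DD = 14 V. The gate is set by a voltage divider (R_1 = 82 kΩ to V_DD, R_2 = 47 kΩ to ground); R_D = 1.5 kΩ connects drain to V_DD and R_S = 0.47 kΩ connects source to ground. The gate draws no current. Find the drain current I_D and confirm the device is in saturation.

I_D ≈ 3.9 mA

V_G = V_DD·R_2/(R_1+R_2) = 14×47/129 = 5.1 V.
Assume saturation: I_D = (k_n/2)(V_GS − V_t)² with V_GS = V_G − I_D·R_S = 5.1 − 0.47·I_D.
Substituting gives 0.155·I_D² − 3.74·I_D + 12.2 = 0, with roots I_D = 3.87 or 20.3 mA.
The root I_D = 20.3 mA gives V_GS = -4.46 V ≤ V_t, so take I_D = 3.87 mA.
Then V_GS = 3.28 V and V_DS = V_DD − I_D(R_D+R_S) = 14 − 3.87×1.97 = 6.37 V.
Saturation requires V_DS ≥ V_GS − V_t = 2.35 V; 6.37 ≥ 2.35 ✓.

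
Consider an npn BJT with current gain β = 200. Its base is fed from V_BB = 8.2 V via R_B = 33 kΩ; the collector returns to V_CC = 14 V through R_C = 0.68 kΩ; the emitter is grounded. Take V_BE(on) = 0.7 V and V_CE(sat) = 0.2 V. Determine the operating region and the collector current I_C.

saturation; I_C ≈ 20 mA

Assume active: I_B = (8.2 − 0.7)/33 = 0.227 mA, giving I_C = β·I_B = 45.5 mA.
But then V_CE = 14 − 45.5×0.68 = -16.9 V < V_CE(sat) = 0.2 V — impossible in the active region.
So the transistor is saturated. With V_CE = 0.2 V, I_C = (V_CC − 0.2)/R_C = 13.8/0.68 = 20.3 mA.
Check: β·I_B = 45.5 mA > I_C = 20.3 mA, confirming saturation.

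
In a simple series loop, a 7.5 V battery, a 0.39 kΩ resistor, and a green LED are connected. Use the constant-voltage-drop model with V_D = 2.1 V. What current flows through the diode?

I ≈ 14 mA

KVL around the loop: 7.5 = V_D + I·R = 2.1 + I × 0.39 kΩ.
So I = (7.5 − 2.1) / 0.39 kΩ = 5.4 / 0.39 = 13.8 mA.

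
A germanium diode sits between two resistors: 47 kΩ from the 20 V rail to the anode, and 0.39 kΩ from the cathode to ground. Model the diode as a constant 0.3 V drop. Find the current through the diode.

The two resistors are in series with the diode, so KVL gives 20 = I·47 + 0.3 + I·0.39.
I = (20 − 0.3) / (47 + 0.39) kΩ = 19.7 / 47.4 = 0.416 mA.

I ≈ 0.42 mA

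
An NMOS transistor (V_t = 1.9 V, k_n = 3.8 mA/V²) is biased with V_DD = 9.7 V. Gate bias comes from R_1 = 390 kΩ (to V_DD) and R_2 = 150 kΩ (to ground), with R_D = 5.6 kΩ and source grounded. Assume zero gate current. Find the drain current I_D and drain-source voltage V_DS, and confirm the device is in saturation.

I_D ≈ 1.2 mA, V_DS ≈ 3 V

V_G = V_DD·R_2/(R_1+R_2) = 9.7×150/540 = 2.69 V. With the source grounded, V_GS = V_G = 2.69 V.
Assume saturation: I_D = (k_n/2)(V_GS − V_t)² = (3.8/2)×(2.69 − 1.9)² = 1.9×0.794² = 1.2 mA.
V_DS = V_DD − I_D·R_D = 9.7 − 1.2×5.6 = 2.98 V.
Saturation requires V_DS ≥ V_GS − V_t = 0.794 V; 2.98 ≥ 0.794 ✓.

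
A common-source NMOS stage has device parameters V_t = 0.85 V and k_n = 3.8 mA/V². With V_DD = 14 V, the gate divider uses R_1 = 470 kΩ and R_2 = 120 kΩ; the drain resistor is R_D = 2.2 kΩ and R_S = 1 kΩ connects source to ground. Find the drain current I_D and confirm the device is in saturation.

I_D ≈ 1.2 mA

V_G = V_DD·R_2/(R_1+R_2) = 14×120/590 = 2.85 V.
Assume saturation: I_D = (k_n/2)(V_GS − V_t)² with V_GS = V_G − I_D·R_S = 2.85 − 1·I_D.
Substituting gives 1.9·I_D² − 8.59·I_D + 7.58 = 0, with roots I_D = 1.2 or 3.32 mA.
The root I_D = 3.32 mA gives V_GS = -0.472 V ≤ V_t, so take I_D = 1.2 mA.
Then V_GS = 1.65 V and V_DS = V_DD − I_D(R_D+R_S) = 14 − 1.2×3.2 = 10.2 V.
Saturation requires V_DS ≥ V_GS − V_t = 0.795 V; 10.2 ≥ 0.795 ✓.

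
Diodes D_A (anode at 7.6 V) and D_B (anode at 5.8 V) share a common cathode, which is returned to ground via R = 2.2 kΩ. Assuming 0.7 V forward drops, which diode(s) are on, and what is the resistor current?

Assume both conduct. Then node N would need to be at both 7.6−0.7 = 6.9 V and 5.8−0.7 = 5.1 V, which is impossible.
Assume only D_A conducts: V_N = 7.6 − 0.7 = 6.9 V, so I_R = 6.9/2.2 = 3.14 mA.
Check D_B: its anode-to-cathode voltage is 5.8 − 6.9 = -1.1 V < 0.7 V, so it is off. The assumption is consistent.

Only D_A conducts; I_R ≈ 3.1 mA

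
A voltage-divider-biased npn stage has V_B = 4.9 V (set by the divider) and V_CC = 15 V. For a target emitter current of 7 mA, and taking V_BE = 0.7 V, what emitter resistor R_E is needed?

V_E = V_B − V_BE = 4.9 − 0.7 = 4.2 V.
R_E = V_E / I_E = 4.2 / 7 = 0.6 kΩ.

R_E ≈ 0.6 kΩ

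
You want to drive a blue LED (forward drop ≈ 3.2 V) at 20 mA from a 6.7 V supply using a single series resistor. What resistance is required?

R ≈ 0.17 kΩ

The resistor drops V_S − V_D = 6.7 − 3.2 = 3.5 V at 20 mA.
R = 3.5 V / 20 mA = 0.175 kΩ.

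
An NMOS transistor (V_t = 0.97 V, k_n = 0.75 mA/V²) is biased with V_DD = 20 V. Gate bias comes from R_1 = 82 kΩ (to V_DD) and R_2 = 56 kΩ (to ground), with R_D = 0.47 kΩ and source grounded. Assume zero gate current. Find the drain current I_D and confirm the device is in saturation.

V_G = V_DD·R_2/(R_1+R_2) = 20×56/138 = 8.12 V. With the source grounded, V_GS = V_G = 8.12 V.
Assume saturation: I_D = (k_n/2)(V_GS − V_t)² = (0.75/2)×(8.12 − 0.97)² = 0.375×7.15² = 19.1 mA.
V_DS = V_DD − I_D·R_D = 20 − 19.1×0.47 = 11 V.
Saturation requires V_DS ≥ V_GS − V_t = 7.15 V; 11 ≥ 7.15 ✓.

I_D ≈ 19 mA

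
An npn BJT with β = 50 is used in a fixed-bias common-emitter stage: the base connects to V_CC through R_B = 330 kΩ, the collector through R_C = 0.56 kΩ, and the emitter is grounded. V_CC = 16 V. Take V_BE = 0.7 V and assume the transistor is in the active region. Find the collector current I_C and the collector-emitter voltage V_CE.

Base loop: V_CC = I_B·R_B + V_BE, so I_B = (16 − 0.7)/330 kΩ = 0.0464 mA.
In the active region I_C = β·I_B = 50 × 0.0464 = 2.32 mA.
Collector loop: V_CE = V_CC − I_C·R_C = 16 − 2.32×0.56 = 14.7 V.
Since V_CE = 14.7 V > V_CE(sat) ≈ 0.2 V, the transistor is in the active region as assumed.

I_C ≈ 2.3 mA, V_CE ≈ 15 V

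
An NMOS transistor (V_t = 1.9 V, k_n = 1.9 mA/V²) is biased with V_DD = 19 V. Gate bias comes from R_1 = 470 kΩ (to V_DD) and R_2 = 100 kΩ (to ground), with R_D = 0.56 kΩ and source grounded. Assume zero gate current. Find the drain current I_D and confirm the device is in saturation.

I_D ≈ 2 mA

V_G = V_DD·R_2/(R_1+R_2) = 19×100/570 = 3.33 V. With the source grounded, V_GS = V_G = 3.33 V.
Assume saturation: I_D = (k_n/2)(V_GS − V_t)² = (1.9/2)×(3.33 − 1.9)² = 0.95×1.43² = 1.95 mA.
V_DS = V_DD − I_D·R_D = 19 − 1.95×0.56 = 17.9 V.
Saturation requires V_DS ≥ V_GS − V_t = 1.43 V; 17.9 ≥ 1.43 ✓.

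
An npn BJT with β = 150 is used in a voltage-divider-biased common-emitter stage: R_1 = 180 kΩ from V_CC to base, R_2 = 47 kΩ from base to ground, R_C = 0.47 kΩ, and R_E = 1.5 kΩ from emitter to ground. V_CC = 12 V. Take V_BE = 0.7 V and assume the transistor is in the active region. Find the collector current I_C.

I_C ≈ 1 mA

Thevenize the base divider: V_Th = V_CC·R_2/(R_1+R_2) = 12×47/227 = 2.48 V, R_Th = R_1‖R_2 = 37.3 kΩ.
Base-emitter loop: V_Th = I_B·R_Th + V_BE + (β+1)I_B·R_E, so I_B = (2.48 − 0.7) / (37.3 + 151×1.5) = 0.00677 mA.
I_C = β·I_B = 150×0.00677 = 1.01 mA, and I_E = (β+1)I_B = 1.02 mA.
V_CE = V_CC − I_C·R_C − I_E·R_E = 12 − 1.01×0.47 − 1.02×1.5 = 9.99 V.
V_CE = 9.99 V > 0.2 V confirms active-region operation.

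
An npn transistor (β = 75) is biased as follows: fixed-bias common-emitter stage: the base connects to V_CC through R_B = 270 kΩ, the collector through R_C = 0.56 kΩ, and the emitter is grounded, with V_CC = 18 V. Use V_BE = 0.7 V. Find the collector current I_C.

Base loop: V_CC = I_B·R_B + V_BE, so I_B = (18 − 0.7)/270 kΩ = 0.0641 mA.
In the active region I_C = β·I_B = 75 × 0.0641 = 4.81 mA.
Collector loop: V_CE = V_CC − I_C·R_C = 18 − 4.81×0.56 = 15.3 V.
Since V_CE = 15.3 V > V_CE(sat) ≈ 0.2 V, the transistor is in the active region as assumed.

I_C ≈ 4.8 mA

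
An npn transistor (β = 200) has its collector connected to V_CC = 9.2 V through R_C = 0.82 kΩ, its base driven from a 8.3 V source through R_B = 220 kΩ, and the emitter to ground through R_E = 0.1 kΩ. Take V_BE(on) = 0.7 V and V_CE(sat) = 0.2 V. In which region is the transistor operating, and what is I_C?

Assume active. Base-emitter loop: I_B = (V_BB − V_BE)/(R_B + (β+1)R_E) = (8.3 − 0.7)/(220 + 201×0.1) = 0.0317 mA.
I_C = β·I_B = 200×0.0317 = 6.33 mA.
V_CE = V_CC − I_C·R_C − I_E·R_E = 9.2 − 6.33×0.82 − 6.36×0.1 = 3.37 V > V_CE(sat), so the active-region assumption holds.

active; I_C ≈ 6.3 mA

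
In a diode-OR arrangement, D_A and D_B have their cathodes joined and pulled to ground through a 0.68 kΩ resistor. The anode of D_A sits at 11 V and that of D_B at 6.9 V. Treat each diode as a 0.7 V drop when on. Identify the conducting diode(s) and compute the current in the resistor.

Only D_A conducts; I_R ≈ 15 mA

Assume both conduct. Then node N would need to be at both 11−0.7 = 10.3 V and 6.9−0.7 = 6.2 V, which is impossible.
Assume only D_A conducts: V_N = 11 − 0.7 = 10.3 V, so I_R = 10.3/0.68 = 15.1 mA.
Check D_B: its anode-to-cathode voltage is 6.9 − 10.3 = -3.4 V < 0.7 V, so it is off. The assumption is consistent.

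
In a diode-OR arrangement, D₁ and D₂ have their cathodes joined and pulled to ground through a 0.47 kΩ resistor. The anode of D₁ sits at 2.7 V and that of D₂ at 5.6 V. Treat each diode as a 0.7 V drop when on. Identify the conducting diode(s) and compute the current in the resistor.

Only D₂ conducts; I_R ≈ 10 mA

Assume both conduct. Then node N would need to be at both 2.7−0.7 = 2 V and 5.6−0.7 = 4.9 V, which is impossible.
Assume only D₂ conducts: V_N = 5.6 − 0.7 = 4.9 V, so I_R = 4.9/0.47 = 10.4 mA.
Check D₁: its anode-to-cathode voltage is 2.7 − 4.9 = -2.2 V < 0.7 V, so it is off. The assumption is consistent.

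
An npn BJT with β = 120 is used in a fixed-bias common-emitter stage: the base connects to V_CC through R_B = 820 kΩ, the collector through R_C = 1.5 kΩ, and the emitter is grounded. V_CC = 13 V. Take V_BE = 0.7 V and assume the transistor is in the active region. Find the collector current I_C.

Base loop: V_CC = I_B·R_B + V_BE, so I_B = (13 − 0.7)/820 kΩ = 0.015 mA.
In the active region I_C = β·I_B = 120 × 0.015 = 1.8 mA.
Collector loop: V_CE = V_CC − I_C·R_C = 13 − 1.8×1.5 = 10.3 V.
Since V_CE = 10.3 V > V_CE(sat) ≈ 0.2 V, the transistor is in the active region as assumed.

I_C ≈ 1.8 mA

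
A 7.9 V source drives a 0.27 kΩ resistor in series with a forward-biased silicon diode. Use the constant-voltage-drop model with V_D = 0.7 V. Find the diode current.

I ≈ 27 mA

KVL around the loop: 7.9 = V_D + I·R = 0.7 + I × 0.27 kΩ.
So I = (7.9 − 0.7) / 0.27 kΩ = 7.2 / 0.27 = 26.7 mA.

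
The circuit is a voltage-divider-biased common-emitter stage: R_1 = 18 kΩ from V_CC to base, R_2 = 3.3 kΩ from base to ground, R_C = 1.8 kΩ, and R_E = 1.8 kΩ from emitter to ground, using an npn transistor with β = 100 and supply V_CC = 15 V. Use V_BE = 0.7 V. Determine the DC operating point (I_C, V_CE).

Thevenize the base divider: V_Th = V_CC·R_2/(R_1+R_2) = 15×3.3/21.3 = 2.32 V, R_Th = R_1‖R_2 = 2.79 kΩ.
Base-emitter loop: V_Th = I_B·R_Th + V_BE + (β+1)I_B·R_E, so I_B = (2.32 − 0.7) / (2.79 + 101×1.8) = 0.0088 mA.
I_C = β·I_B = 100×0.0088 = 0.88 mA, and I_E = (β+1)I_B = 0.889 mA.
V_CE = V_CC − I_C·R_C − I_E·R_E = 15 − 0.88×1.8 − 0.889×1.8 = 11.8 V.
V_CE = 11.8 V > 0.2 V confirms active-region operation.

I_C ≈ 0.88 mA, V_CE ≈ 12 V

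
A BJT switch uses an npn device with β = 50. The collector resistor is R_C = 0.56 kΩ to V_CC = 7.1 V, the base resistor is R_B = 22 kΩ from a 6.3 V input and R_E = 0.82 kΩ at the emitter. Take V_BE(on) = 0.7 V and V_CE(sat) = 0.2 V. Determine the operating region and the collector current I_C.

active; I_C ≈ 4.4 mA

Assume active. Base-emitter loop: I_B = (V_BB − V_BE)/(R_B + (β+1)R_E) = (6.3 − 0.7)/(22 + 51×0.82) = 0.0877 mA.
I_C = β·I_B = 50×0.0877 = 4.39 mA.
V_CE = V_CC − I_C·R_C − I_E·R_E = 7.1 − 4.39×0.56 − 4.48×0.82 = 0.974 V > V_CE(sat), so the active-region assumption holds.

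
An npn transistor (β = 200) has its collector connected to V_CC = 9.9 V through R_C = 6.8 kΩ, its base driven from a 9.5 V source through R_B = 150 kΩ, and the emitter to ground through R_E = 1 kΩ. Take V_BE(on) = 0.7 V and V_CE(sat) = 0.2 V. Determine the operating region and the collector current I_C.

saturation; I_C ≈ 1.2 mA

Assume active: I_B = (9.5 − 0.7)/(150 + 201×1) = 0.0251 mA, I_C = β·I_B = 5.01 mA.
Then V_CE = 9.9 − 5.01×6.8 − 5.04×1 = -29.2 V < 0.2 V — the active assumption fails.
Re-solve with V_CE = 0.2 V. KCL at the emitter: V_E/R_E = (V_BB−0.7−V_E)/R_B + (V_CC−0.2−V_E)/R_C, giving V_E = 1.29 V.
I_C = (V_CC − 0.2 − V_E)/R_C = (9.7 − 1.29)/6.8 = 1.24 mA.
Check: I_B = (8.8 − 1.29)/150 = 0.0501 mA, and β·I_B = 10 mA > I_C, confirming saturation.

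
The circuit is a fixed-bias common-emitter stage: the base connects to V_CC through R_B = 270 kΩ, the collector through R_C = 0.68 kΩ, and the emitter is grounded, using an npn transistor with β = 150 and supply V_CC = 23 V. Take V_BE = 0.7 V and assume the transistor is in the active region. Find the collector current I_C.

I_C ≈ 12 mA

Base loop: V_CC = I_B·R_B + V_BE, so I_B = (23 − 0.7)/270 kΩ = 0.0826 mA.
In the active region I_C = β·I_B = 150 × 0.0826 = 12.4 mA.
Collector loop: V_CE = V_CC − I_C·R_C = 23 − 12.4×0.68 = 14.6 V.
Since V_CE = 14.6 V > V_CE(sat) ≈ 0.2 V, the transistor is in the active region as assumed.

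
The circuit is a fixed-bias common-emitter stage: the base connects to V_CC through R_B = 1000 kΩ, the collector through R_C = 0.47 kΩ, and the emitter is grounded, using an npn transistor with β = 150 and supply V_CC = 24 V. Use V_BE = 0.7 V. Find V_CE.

Base loop: V_CC = I_B·R_B + V_BE, so I_B = (24 − 0.7)/1000 kΩ = 0.0233 mA.
In the active region I_C = β·I_B = 150 × 0.0233 = 3.5 mA.
Collector loop: V_CE = V_CC − I_C·R_C = 24 − 3.5×0.47 = 22.4 V.
Since V_CE = 22.4 V > V_CE(sat) ≈ 0.2 V, the transistor is in the active region as assumed.

V_CE ≈ 22 V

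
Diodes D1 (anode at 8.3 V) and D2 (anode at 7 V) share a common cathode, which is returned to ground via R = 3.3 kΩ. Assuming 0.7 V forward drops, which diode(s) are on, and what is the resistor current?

Only D1 conducts; I_R ≈ 2.3 mA

Assume both conduct. Then node N would need to be at both 8.3−0.7 = 7.6 V and 7−0.7 = 6.3 V, which is impossible.
Assume only D1 conducts: V_N = 8.3 − 0.7 = 7.6 V, so I_R = 7.6/3.3 = 2.3 mA.
Check D2: its anode-to-cathode voltage is 7 − 7.6 = -0.6 V < 0.7 V, so it is off. The assumption is consistent.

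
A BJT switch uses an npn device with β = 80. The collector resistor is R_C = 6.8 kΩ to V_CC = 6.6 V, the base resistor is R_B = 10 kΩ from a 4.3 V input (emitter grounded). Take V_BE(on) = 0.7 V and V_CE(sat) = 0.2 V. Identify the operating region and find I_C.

Assume active: I_B = (4.3 − 0.7)/10 = 0.36 mA, giving I_C = β·I_B = 28.8 mA.
But then V_CE = 6.6 − 28.8×6.8 = -189 V < V_CE(sat) = 0.2 V — impossible in the active region.
So the transistor is saturated. With V_CE = 0.2 V, I_C = (V_CC − 0.2)/R_C = 6.4/6.8 = 0.941 mA.
Check: β·I_B = 28.8 mA > I_C = 0.941 mA, confirming saturation.

saturation; I_C ≈ 0.94 mA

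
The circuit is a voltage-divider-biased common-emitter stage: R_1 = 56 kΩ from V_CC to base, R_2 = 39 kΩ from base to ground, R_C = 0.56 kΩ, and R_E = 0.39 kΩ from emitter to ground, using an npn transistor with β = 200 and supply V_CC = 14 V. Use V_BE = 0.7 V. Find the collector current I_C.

I_C ≈ 10 mA

Thevenize the base divider: V_Th = V_CC·R_2/(R_1+R_2) = 14×39/95 = 5.75 V, R_Th = R_1‖R_2 = 23 kΩ.
Base-emitter loop: V_Th = I_B·R_Th + V_BE + (β+1)I_B·R_E, so I_B = (5.75 − 0.7) / (23 + 201×0.39) = 0.0498 mA.
I_C = β·I_B = 200×0.0498 = 9.96 mA, and I_E = (β+1)I_B = 10 mA.
V_CE = V_CC − I_C·R_C − I_E·R_E = 14 − 9.96×0.56 − 10×0.39 = 4.52 V.
V_CE = 4.52 V > 0.2 V confirms active-region operation.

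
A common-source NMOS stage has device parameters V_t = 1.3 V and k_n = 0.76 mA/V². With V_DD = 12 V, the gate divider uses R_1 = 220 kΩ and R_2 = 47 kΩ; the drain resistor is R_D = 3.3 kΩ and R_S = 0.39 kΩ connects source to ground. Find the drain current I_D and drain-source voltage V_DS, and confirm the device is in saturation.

I_D ≈ 0.2 mA, V_DS ≈ 11 V

V_G = V_DD·R_2/(R_1+R_2) = 12×47/267 = 2.11 V.
Assume saturation: I_D = (k_n/2)(V_GS − V_t)² with V_GS = V_G − I_D·R_S = 2.11 − 0.39·I_D.
Substituting gives 0.0578·I_D² − 1.24·I_D + 0.251 = 0, with roots I_D = 0.204 or 21.3 mA.
The root I_D = 21.3 mA gives V_GS = -6.18 V ≤ V_t, so take I_D = 0.204 mA.
Then V_GS = 2.03 V and V_DS = V_DD − I_D(R_D+R_S) = 12 − 0.204×3.69 = 11.2 V.
Saturation requires V_DS ≥ V_GS − V_t = 0.733 V; 11.2 ≥ 0.733 ✓.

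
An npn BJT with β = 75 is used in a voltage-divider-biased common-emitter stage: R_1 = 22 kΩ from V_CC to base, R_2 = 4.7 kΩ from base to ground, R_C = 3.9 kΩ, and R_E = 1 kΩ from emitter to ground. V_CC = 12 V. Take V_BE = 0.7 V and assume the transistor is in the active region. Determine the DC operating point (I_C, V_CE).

Thevenize the base divider: V_Th = V_CC·R_2/(R_1+R_2) = 12×4.7/26.7 = 2.11 V, R_Th = R_1‖R_2 = 3.87 kΩ.
Base-emitter loop: V_Th = I_B·R_Th + V_BE + (β+1)I_B·R_E, so I_B = (2.11 − 0.7) / (3.87 + 76×1) = 0.0177 mA.
I_C = β·I_B = 75×0.0177 = 1.33 mA, and I_E = (β+1)I_B = 1.34 mA.
V_CE = V_CC − I_C·R_C − I_E·R_E = 12 − 1.33×3.9 − 1.34×1 = 5.48 V.
V_CE = 5.48 V > 0.2 V confirms active-region operation.

I_C ≈ 1.3 mA, V_CE ≈ 5.5 V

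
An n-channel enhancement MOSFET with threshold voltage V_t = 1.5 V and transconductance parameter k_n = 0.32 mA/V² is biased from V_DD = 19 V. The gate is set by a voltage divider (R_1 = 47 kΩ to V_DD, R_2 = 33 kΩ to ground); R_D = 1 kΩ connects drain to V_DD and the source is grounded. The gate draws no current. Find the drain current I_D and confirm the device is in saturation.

V_G = V_DD·R_2/(R_1+R_2) = 19×33/80 = 7.84 V. With the source grounded, V_GS = V_G = 7.84 V.
Assume saturation: I_D = (k_n/2)(V_GS − V_t)² = (0.32/2)×(7.84 − 1.5)² = 0.16×6.34² = 6.43 mA.
V_DS = V_DD − I_D·R_D = 19 − 6.43×1 = 12.6 V.
Saturation requires V_DS ≥ V_GS − V_t = 6.34 V; 12.6 ≥ 6.34 ✓.

I_D ≈ 6.4 mA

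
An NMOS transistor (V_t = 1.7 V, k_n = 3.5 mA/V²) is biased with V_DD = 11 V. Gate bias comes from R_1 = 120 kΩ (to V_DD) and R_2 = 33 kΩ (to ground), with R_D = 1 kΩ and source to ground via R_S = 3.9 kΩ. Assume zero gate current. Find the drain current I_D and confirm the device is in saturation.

I_D ≈ 0.11 mA

V_G = V_DD·R_2/(R_1+R_2) = 11×33/153 = 2.37 V.
Assume saturation: I_D = (k_n/2)(V_GS − V_t)² with V_GS = V_G − I_D·R_S = 2.37 − 3.9·I_D.
Substituting gives 26.6·I_D² − 10.2·I_D + 0.792 = 0, with roots I_D = 0.109 or 0.274 mA.
The root I_D = 0.274 mA gives V_GS = 1.3 V ≤ V_t, so take I_D = 0.109 mA.
Then V_GS = 1.95 V and V_DS = V_DD − I_D(R_D+R_S) = 11 − 0.109×4.9 = 10.5 V.
Saturation requires V_DS ≥ V_GS − V_t = 0.249 V; 10.5 ≥ 0.249 ✓.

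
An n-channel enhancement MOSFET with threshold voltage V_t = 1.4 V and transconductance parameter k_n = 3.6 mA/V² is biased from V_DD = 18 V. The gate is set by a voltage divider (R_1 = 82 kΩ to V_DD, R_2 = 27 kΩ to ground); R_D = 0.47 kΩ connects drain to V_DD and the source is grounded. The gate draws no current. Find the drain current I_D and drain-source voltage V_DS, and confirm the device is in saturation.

V_G = V_DD·R_2/(R_1+R_2) = 18×27/109 = 4.46 V. With the source grounded, V_GS = V_G = 4.46 V.
Assume saturation: I_D = (k_n/2)(V_GS − V_t)² = (3.6/2)×(4.46 − 1.4)² = 1.8×3.06² = 16.8 mA.
V_DS = V_DD − I_D·R_D = 18 − 16.8×0.47 = 10.1 V.
Saturation requires V_DS ≥ V_GS − V_t = 3.06 V; 10.1 ≥ 3.06 ✓.

I_D ≈ 17 mA, V_DS ≈ 10 V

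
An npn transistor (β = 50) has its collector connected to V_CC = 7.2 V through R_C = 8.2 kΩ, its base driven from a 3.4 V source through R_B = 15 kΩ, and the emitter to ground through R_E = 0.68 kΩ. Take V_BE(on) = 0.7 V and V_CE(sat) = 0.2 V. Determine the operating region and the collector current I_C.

Assume active: I_B = (3.4 − 0.7)/(15 + 51×0.68) = 0.0543 mA, I_C = β·I_B = 2.72 mA.
Then V_CE = 7.2 − 2.72×8.2 − 2.77×0.68 = -17 V < 0.2 V — the active assumption fails.
Re-solve with V_CE = 0.2 V. KCL at the emitter: V_E/R_E = (V_BB−0.7−V_E)/R_B + (V_CC−0.2−V_E)/R_C, giving V_E = 0.623 V.
I_C = (V_CC − 0.2 − V_E)/R_C = (7 − 0.623)/8.2 = 0.778 mA.
Check: I_B = (2.7 − 0.623)/15 = 0.138 mA, and β·I_B = 6.92 mA > I_C, confirming saturation.

saturation; I_C ≈ 0.78 mA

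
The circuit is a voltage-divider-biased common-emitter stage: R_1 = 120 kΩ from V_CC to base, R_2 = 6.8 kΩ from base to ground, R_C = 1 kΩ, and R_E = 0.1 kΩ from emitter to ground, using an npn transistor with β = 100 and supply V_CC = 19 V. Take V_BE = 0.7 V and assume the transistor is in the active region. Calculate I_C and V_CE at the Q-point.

Thevenize the base divider: V_Th = V_CC·R_2/(R_1+R_2) = 19×6.8/127 = 1.02 V, R_Th = R_1‖R_2 = 6.44 kΩ.
Base-emitter loop: V_Th = I_B·R_Th + V_BE + (β+1)I_B·R_E, so I_B = (1.02 − 0.7) / (6.44 + 101×0.1) = 0.0193 mA.
I_C = β·I_B = 100×0.0193 = 1.93 mA, and I_E = (β+1)I_B = 1.95 mA.
V_CE = V_CC − I_C·R_C − I_E·R_E = 19 − 1.93×1 − 1.95×0.1 = 16.9 V.
V_CE = 16.9 V > 0.2 V confirms active-region operation.

I_C ≈ 1.9 mA, V_CE ≈ 17 V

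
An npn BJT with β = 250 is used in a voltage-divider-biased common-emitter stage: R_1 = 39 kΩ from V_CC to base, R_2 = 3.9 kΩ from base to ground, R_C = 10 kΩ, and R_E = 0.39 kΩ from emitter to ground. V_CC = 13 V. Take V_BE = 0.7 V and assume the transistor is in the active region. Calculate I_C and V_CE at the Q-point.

I_C ≈ 1.2 mA, V_CE ≈ 0.66 V

Thevenize the base divider: V_Th = V_CC·R_2/(R_1+R_2) = 13×3.9/42.9 = 1.18 V, R_Th = R_1‖R_2 = 3.55 kΩ.
Base-emitter loop: V_Th = I_B·R_Th + V_BE + (β+1)I_B·R_E, so I_B = (1.18 − 0.7) / (3.55 + 251×0.39) = 0.00475 mA.
I_C = β·I_B = 250×0.00475 = 1.19 mA, and I_E = (β+1)I_B = 1.19 mA.
V_CE = V_CC − I_C·R_C − I_E·R_E = 13 − 1.19×10 − 1.19×0.39 = 0.66 V.
V_CE = 0.66 V > 0.2 V confirms active-region operation.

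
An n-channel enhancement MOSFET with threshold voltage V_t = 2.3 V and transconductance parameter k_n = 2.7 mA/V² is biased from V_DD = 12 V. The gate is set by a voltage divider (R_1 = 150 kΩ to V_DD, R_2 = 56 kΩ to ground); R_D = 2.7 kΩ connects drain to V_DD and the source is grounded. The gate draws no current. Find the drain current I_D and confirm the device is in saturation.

V_G = V_DD·R_2/(R_1+R_2) = 12×56/206 = 3.26 V. With the source grounded, V_GS = V_G = 3.26 V.
Assume saturation: I_D = (k_n/2)(V_GS − V_t)² = (2.7/2)×(3.26 − 2.3)² = 1.35×0.962² = 1.25 mA.
V_DS = V_DD − I_D·R_D = 12 − 1.25×2.7 = 8.63 V.
Saturation requires V_DS ≥ V_GS − V_t = 0.962 V; 8.63 ≥ 0.962 ✓.

I_D ≈ 1.2 mA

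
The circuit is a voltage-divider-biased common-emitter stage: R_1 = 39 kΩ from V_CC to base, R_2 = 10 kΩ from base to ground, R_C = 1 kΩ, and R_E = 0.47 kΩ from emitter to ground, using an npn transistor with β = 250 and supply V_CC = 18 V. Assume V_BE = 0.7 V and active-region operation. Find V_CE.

Thevenize the base divider: V_Th = V_CC·R_2/(R_1+R_2) = 18×10/49 = 3.67 V, R_Th = R_1‖R_2 = 7.96 kΩ.
Base-emitter loop: V_Th = I_B·R_Th + V_BE + (β+1)I_B·R_E, so I_B = (3.67 − 0.7) / (7.96 + 251×0.47) = 0.0236 mA.
I_C = β·I_B = 250×0.0236 = 5.9 mA, and I_E = (β+1)I_B = 5.93 mA.
V_CE = V_CC − I_C·R_C − I_E·R_E = 18 − 5.9×1 − 5.93×0.47 = 9.31 V.
V_CE = 9.31 V > 0.2 V confirms active-region operation.

V_CE ≈ 9.3 V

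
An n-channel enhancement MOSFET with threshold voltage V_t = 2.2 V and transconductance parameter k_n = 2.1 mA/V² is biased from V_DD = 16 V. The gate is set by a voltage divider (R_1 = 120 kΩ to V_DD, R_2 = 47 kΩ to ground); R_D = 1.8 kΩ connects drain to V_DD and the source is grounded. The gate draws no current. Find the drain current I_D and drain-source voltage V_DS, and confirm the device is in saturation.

V_G = V_DD·R_2/(R_1+R_2) = 16×47/167 = 4.5 V. With the source grounded, V_GS = V_G = 4.5 V.
Assume saturation: I_D = (k_n/2)(V_GS − V_t)² = (2.1/2)×(4.5 − 2.2)² = 1.05×2.3² = 5.57 mA.
V_DS = V_DD − I_D·R_D = 16 − 5.57×1.8 = 5.98 V.
Saturation requires V_DS ≥ V_GS − V_t = 2.3 V; 5.98 ≥ 2.3 ✓.

I_D ≈ 5.6 mA, V_DS ≈ 6 V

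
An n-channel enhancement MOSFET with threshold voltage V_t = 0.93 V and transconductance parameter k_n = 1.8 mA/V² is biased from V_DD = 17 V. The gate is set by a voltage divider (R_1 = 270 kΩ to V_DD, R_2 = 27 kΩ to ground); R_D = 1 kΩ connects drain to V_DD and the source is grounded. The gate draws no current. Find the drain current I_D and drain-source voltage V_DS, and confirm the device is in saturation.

V_G = V_DD·R_2/(R_1+R_2) = 17×27/297 = 1.55 V. With the source grounded, V_GS = V_G = 1.55 V.
Assume saturation: I_D = (k_n/2)(V_GS − V_t)² = (1.8/2)×(1.55 − 0.93)² = 0.9×0.615² = 0.341 mA.
V_DS = V_DD − I_D·R_D = 17 − 0.341×1 = 16.7 V.
Saturation requires V_DS ≥ V_GS − V_t = 0.615 V; 16.7 ≥ 0.615 ✓.

I_D ≈ 0.34 mA, V_DS ≈ 17 V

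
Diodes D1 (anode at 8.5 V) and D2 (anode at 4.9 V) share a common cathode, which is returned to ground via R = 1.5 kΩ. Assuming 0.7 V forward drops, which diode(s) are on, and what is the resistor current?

Assume both conduct. Then node N would need to be at both 8.5−0.7 = 7.8 V and 4.9−0.7 = 4.2 V, which is impossible.
Assume only D1 conducts: V_N = 8.5 − 0.7 = 7.8 V, so I_R = 7.8/1.5 = 5.2 mA.
Check D2: its anode-to-cathode voltage is 4.9 − 7.8 = -2.9 V < 0.7 V, so it is off. The assumption is consistent.

Only D1 conducts; I_R ≈ 5.2 mA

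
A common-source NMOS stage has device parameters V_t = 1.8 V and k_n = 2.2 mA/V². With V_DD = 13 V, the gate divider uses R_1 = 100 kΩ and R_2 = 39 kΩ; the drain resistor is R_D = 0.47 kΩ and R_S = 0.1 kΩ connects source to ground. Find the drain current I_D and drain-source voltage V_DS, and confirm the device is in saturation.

V_G = V_DD·R_2/(R_1+R_2) = 13×39/139 = 3.65 V.
Assume saturation: I_D = (k_n/2)(V_GS − V_t)² with V_GS = V_G − I_D·R_S = 3.65 − 0.1·I_D.
Substituting gives 0.011·I_D² − 1.41·I_D + 3.75 = 0, with roots I_D = 2.73 or 125 mA.
The root I_D = 125 mA gives V_GS = -8.87 V ≤ V_t, so take I_D = 2.73 mA.
Then V_GS = 3.37 V and V_DS = V_DD − I_D(R_D+R_S) = 13 − 2.73×0.57 = 11.4 V.
Saturation requires V_DS ≥ V_GS − V_t = 1.57 V; 11.4 ≥ 1.57 ✓.

I_D ≈ 2.7 mA, V_DS ≈ 11 V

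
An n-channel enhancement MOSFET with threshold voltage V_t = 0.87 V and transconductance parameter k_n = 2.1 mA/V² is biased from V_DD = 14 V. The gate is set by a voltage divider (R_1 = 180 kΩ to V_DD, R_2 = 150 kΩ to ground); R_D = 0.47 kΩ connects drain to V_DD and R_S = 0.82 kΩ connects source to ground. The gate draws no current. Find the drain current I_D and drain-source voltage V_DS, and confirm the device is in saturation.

V_G = V_DD·R_2/(R_1+R_2) = 14×150/330 = 6.36 V.
Assume saturation: I_D = (k_n/2)(V_GS − V_t)² with V_GS = V_G − I_D·R_S = 6.36 − 0.82·I_D.
Substituting gives 0.706·I_D² − 10.5·I_D + 31.7 = 0, with roots I_D = 4.25 or 10.6 mA.
The root I_D = 10.6 mA gives V_GS = -2.3 V ≤ V_t, so take I_D = 4.25 mA.
Then V_GS = 2.88 V and V_DS = V_DD − I_D(R_D+R_S) = 14 − 4.25×1.29 = 8.52 V.
Saturation requires V_DS ≥ V_GS − V_t = 2.01 V; 8.52 ≥ 2.01 ✓.

I_D ≈ 4.2 mA, V_DS ≈ 8.5 V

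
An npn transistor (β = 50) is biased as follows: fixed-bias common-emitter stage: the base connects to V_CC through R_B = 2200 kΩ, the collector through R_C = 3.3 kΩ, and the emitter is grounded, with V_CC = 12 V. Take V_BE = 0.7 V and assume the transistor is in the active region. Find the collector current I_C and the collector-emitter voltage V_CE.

I_C ≈ 0.26 mA, V_CE ≈ 11 V

Base loop: V_CC = I_B·R_B + V_BE, so I_B = (12 − 0.7)/2200 kΩ = 0.00514 mA.
In the active region I_C = β·I_B = 50 × 0.00514 = 0.257 mA.
Collector loop: V_CE = V_CC − I_C·R_C = 12 − 0.257×3.3 = 11.2 V.
Since V_CE = 11.2 V > V_CE(sat) ≈ 0.2 V, the transistor is in the active region as assumed.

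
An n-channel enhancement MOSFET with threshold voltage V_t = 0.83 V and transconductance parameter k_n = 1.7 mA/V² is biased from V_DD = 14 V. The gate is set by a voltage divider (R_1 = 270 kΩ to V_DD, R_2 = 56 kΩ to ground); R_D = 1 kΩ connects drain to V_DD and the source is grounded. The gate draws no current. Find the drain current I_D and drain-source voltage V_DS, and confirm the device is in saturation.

I_D ≈ 2.1 mA, V_DS ≈ 12 V

V_G = V_DD·R_2/(R_1+R_2) = 14×56/326 = 2.4 V. With the source grounded, V_GS = V_G = 2.4 V.
Assume saturation: I_D = (k_n/2)(V_GS − V_t)² = (1.7/2)×(2.4 − 0.83)² = 0.85×1.57² = 2.11 mA.
V_DS = V_DD − I_D·R_D = 14 − 2.11×1 = 11.9 V.
Saturation requires V_DS ≥ V_GS − V_t = 1.57 V; 11.9 ≥ 1.57 ✓.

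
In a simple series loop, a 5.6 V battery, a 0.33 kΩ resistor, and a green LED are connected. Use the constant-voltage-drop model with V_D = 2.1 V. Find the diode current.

KVL around the loop: 5.6 = V_D + I·R = 2.1 + I × 0.33 kΩ.
So I = (5.6 − 2.1) / 0.33 kΩ = 3.5 / 0.33 = 10.6 mA.

I ≈ 11 mA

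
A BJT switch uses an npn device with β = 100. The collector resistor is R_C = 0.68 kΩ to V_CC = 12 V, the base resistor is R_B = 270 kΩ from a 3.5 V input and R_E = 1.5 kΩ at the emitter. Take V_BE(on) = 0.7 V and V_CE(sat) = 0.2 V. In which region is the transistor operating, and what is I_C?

Assume active. Base-emitter loop: I_B = (V_BB − V_BE)/(R_B + (β+1)R_E) = (3.5 − 0.7)/(270 + 101×1.5) = 0.00664 mA.
I_C = β·I_B = 100×0.00664 = 0.664 mA.
V_CE = V_CC − I_C·R_C − I_E·R_E = 12 − 0.664×0.68 − 0.671×1.5 = 10.5 V > V_CE(sat), so the active-region assumption holds.

active; I_C ≈ 0.66 mA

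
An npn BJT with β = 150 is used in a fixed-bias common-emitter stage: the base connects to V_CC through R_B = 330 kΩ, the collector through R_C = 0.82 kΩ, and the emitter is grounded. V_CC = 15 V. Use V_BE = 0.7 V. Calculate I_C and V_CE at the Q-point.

Base loop: V_CC = I_B·R_B + V_BE, so I_B = (15 − 0.7)/330 kΩ = 0.0433 mA.
In the active region I_C = β·I_B = 150 × 0.0433 = 6.5 mA.
Collector loop: V_CE = V_CC − I_C·R_C = 15 − 6.5×0.82 = 9.67 V.
Since V_CE = 9.67 V > V_CE(sat) ≈ 0.2 V, the transistor is in the active region as assumed.

I_C ≈ 6.5 mA, V_CE ≈ 9.7 V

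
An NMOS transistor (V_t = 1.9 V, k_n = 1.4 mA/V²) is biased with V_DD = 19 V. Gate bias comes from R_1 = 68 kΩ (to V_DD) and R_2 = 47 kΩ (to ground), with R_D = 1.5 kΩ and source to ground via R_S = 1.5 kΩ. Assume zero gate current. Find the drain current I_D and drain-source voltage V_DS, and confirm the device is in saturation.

I_D ≈ 2.6 mA, V_DS ≈ 11 V

V_G = V_DD·R_2/(R_1+R_2) = 19×47/115 = 7.77 V.
Assume saturation: I_D = (k_n/2)(V_GS − V_t)² with V_GS = V_G − I_D·R_S = 7.77 − 1.5·I_D.
Substituting gives 1.57·I_D² − 13.3·I_D + 24.1 = 0, with roots I_D = 2.62 or 5.83 mA.
The root I_D = 5.83 mA gives V_GS = -0.987 V ≤ V_t, so take I_D = 2.62 mA.
Then V_GS = 3.83 V and V_DS = V_DD − I_D(R_D+R_S) = 19 − 2.62×3 = 11.1 V.
Saturation requires V_DS ≥ V_GS − V_t = 1.93 V; 11.1 ≥ 1.93 ✓.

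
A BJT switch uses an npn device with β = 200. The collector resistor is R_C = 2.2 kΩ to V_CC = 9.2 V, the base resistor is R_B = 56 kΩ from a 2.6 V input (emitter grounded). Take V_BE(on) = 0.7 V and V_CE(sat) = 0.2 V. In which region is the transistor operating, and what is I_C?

saturation; I_C ≈ 4.1 mA

Assume active: I_B = (2.6 − 0.7)/56 = 0.0339 mA, giving I_C = β·I_B = 6.79 mA.
But then V_CE = 9.2 − 6.79×2.2 = -5.73 V < V_CE(sat) = 0.2 V — impossible in the active region.
So the transistor is saturated. With V_CE = 0.2 V, I_C = (V_CC − 0.2)/R_C = 9/2.2 = 4.09 mA.
Check: β·I_B = 6.79 mA > I_C = 4.09 mA, confirming saturation.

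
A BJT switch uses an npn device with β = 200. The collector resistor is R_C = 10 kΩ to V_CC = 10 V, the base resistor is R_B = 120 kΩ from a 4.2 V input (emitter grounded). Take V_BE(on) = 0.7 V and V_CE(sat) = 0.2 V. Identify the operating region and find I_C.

saturation; I_C ≈ 0.98 mA

Assume active: I_B = (4.2 − 0.7)/120 = 0.0292 mA, giving I_C = β·I_B = 5.83 mA.
But then V_CE = 10 − 5.83×10 = -48.3 V < V_CE(sat) = 0.2 V — impossible in the active region.
So the transistor is saturated. With V_CE = 0.2 V, I_C = (V_CC − 0.2)/R_C = 9.8/10 = 0.98 mA.
Check: β·I_B = 5.83 mA > I_C = 0.98 mA, confirming saturation.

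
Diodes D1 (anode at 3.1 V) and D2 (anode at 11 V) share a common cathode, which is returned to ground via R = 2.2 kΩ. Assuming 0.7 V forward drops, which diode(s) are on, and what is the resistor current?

Only D2 conducts; I_R ≈ 4.7 mA

Assume both conduct. Then node N would need to be at both 3.1−0.7 = 2.4 V and 11−0.7 = 10.3 V, which is impossible.
Assume only D2 conducts: V_N = 11 − 0.7 = 10.3 V, so I_R = 10.3/2.2 = 4.68 mA.
Check D1: its anode-to-cathode voltage is 3.1 − 10.3 = -7.2 V < 0.7 V, so it is off. The assumption is consistent.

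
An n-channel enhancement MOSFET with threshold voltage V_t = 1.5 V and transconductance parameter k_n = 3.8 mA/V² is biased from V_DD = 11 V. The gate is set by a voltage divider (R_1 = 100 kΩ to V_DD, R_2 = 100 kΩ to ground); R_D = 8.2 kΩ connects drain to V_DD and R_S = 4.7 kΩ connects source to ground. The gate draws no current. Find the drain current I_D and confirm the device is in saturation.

I_D ≈ 0.72 mA

V_G = V_DD·R_2/(R_1+R_2) = 11×100/200 = 5.5 V.
Assume saturation: I_D = (k_n/2)(V_GS − V_t)² with V_GS = V_G − I_D·R_S = 5.5 − 4.7·I_D.
Substituting gives 42·I_D² − 72.4·I_D + 30.4 = 0, with roots I_D = 0.72 or 1.01 mA.
The root I_D = 1.01 mA gives V_GS = 0.772 V ≤ V_t, so take I_D = 0.72 mA.
Then V_GS = 2.12 V and V_DS = V_DD − I_D(R_D+R_S) = 11 − 0.72×12.9 = 1.71 V.
Saturation requires V_DS ≥ V_GS − V_t = 0.616 V; 1.71 ≥ 0.616 ✓.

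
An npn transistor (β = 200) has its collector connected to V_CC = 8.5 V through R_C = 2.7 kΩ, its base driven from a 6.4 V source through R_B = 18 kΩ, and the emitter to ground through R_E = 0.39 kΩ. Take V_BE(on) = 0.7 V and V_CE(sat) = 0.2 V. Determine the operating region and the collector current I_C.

saturation; I_C ≈ 2.7 mA

Assume active: I_B = (6.4 − 0.7)/(18 + 201×0.39) = 0.0591 mA, I_C = β·I_B = 11.8 mA.
Then V_CE = 8.5 − 11.8×2.7 − 11.9×0.39 = -28.1 V < 0.2 V — the active assumption fails.
Re-solve with V_CE = 0.2 V. KCL at the emitter: V_E/R_E = (V_BB−0.7−V_E)/R_B + (V_CC−0.2−V_E)/R_C, giving V_E = 1.13 V.
I_C = (V_CC − 0.2 − V_E)/R_C = (8.3 − 1.13)/2.7 = 2.65 mA.
Check: I_B = (5.7 − 1.13)/18 = 0.254 mA, and β·I_B = 50.7 mA > I_C, confirming saturation.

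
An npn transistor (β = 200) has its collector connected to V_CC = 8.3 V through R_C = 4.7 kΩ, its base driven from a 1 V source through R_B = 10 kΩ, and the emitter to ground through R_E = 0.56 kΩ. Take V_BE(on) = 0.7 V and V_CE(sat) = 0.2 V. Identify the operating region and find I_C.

active; I_C ≈ 0.49 mA

Assume active. Base-emitter loop: I_B = (V_BB − V_BE)/(R_B + (β+1)R_E) = (1 − 0.7)/(10 + 201×0.56) = 0.00245 mA.
I_C = β·I_B = 200×0.00245 = 0.49 mA.
V_CE = V_CC − I_C·R_C − I_E·R_E = 8.3 − 0.49×4.7 − 0.492×0.56 = 5.72 V > V_CE(sat), so the active-region assumption holds.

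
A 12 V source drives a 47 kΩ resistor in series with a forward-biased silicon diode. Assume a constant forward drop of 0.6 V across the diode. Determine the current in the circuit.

I ≈ 0.24 mA

KVL around the loop: 12 = V_D + I·R = 0.6 + I × 47 kΩ.
So I = (12 − 0.6) / 47 kΩ = 11.4 / 47 = 0.243 mA.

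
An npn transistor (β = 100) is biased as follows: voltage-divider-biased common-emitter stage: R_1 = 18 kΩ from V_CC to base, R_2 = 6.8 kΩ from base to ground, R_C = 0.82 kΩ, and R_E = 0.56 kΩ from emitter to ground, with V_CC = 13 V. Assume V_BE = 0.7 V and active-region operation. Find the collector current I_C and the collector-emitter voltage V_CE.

I_C ≈ 4.7 mA, V_CE ≈ 6.5 V

Thevenize the base divider: V_Th = V_CC·R_2/(R_1+R_2) = 13×6.8/24.8 = 3.56 V, R_Th = R_1‖R_2 = 4.94 kΩ.
Base-emitter loop: V_Th = I_B·R_Th + V_BE + (β+1)I_B·R_E, so I_B = (3.56 − 0.7) / (4.94 + 101×0.56) = 0.0466 mA.
I_C = β·I_B = 100×0.0466 = 4.66 mA, and I_E = (β+1)I_B = 4.7 mA.
V_CE = V_CC − I_C·R_C − I_E·R_E = 13 − 4.66×0.82 − 4.7×0.56 = 6.55 V.
V_CE = 6.55 V > 0.2 V confirms active-region operation.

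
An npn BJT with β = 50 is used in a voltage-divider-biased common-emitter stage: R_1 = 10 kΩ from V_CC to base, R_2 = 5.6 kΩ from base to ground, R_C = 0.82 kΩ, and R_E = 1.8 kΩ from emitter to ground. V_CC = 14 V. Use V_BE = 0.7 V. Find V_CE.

Thevenize the base divider: V_Th = V_CC·R_2/(R_1+R_2) = 14×5.6/15.6 = 5.03 V, R_Th = R_1‖R_2 = 3.59 kΩ.
Base-emitter loop: V_Th = I_B·R_Th + V_BE + (β+1)I_B·R_E, so I_B = (5.03 − 0.7) / (3.59 + 51×1.8) = 0.0453 mA.
I_C = β·I_B = 50×0.0453 = 2.27 mA, and I_E = (β+1)I_B = 2.31 mA.
V_CE = V_CC − I_C·R_C − I_E·R_E = 14 − 2.27×0.82 − 2.31×1.8 = 7.98 V.
V_CE = 7.98 V > 0.2 V confirms active-region operation.

V_CE ≈ 8 V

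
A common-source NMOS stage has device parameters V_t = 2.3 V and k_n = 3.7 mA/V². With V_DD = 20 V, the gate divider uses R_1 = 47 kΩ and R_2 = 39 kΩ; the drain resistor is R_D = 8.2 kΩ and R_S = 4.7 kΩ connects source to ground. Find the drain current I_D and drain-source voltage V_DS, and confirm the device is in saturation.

I_D ≈ 1.3 mA, V_DS ≈ 3.7 V

V_G = V_DD·R_2/(R_1+R_2) = 20×39/86 = 9.07 V.
Assume saturation: I_D = (k_n/2)(V_GS − V_t)² with V_GS = V_G − I_D·R_S = 9.07 − 4.7·I_D.
Substituting gives 40.9·I_D² − 119·I_D + 84.8 = 0, with roots I_D = 1.26 or 1.64 mA.
The root I_D = 1.64 mA gives V_GS = 1.36 V ≤ V_t, so take I_D = 1.26 mA.
Then V_GS = 3.13 V and V_DS = V_DD − I_D(R_D+R_S) = 20 − 1.26×12.9 = 3.69 V.
Saturation requires V_DS ≥ V_GS − V_t = 0.827 V; 3.69 ≥ 0.827 ✓.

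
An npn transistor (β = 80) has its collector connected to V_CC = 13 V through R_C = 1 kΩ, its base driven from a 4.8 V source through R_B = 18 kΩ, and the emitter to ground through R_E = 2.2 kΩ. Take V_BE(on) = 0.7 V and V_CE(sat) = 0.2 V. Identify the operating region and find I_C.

Assume active. Base-emitter loop: I_B = (V_BB − V_BE)/(R_B + (β+1)R_E) = (4.8 − 0.7)/(18 + 81×2.2) = 0.0209 mA.
I_C = β·I_B = 80×0.0209 = 1.67 mA.
V_CE = V_CC − I_C·R_C − I_E·R_E = 13 − 1.67×1 − 1.69×2.2 = 7.6 V > V_CE(sat), so the active-region assumption holds.

active; I_C ≈ 1.7 mA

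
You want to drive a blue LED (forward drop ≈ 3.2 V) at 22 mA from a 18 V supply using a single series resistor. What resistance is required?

R ≈ 0.67 kΩ

The resistor drops V_S − V_D = 18 − 3.2 = 14.8 V at 22 mA.
R = 14.8 V / 22 mA = 0.673 kΩ.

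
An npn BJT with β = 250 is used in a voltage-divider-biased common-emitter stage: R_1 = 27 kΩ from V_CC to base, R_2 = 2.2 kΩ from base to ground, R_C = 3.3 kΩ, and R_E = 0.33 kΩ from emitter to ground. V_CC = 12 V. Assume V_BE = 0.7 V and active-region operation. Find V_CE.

Thevenize the base divider: V_Th = V_CC·R_2/(R_1+R_2) = 12×2.2/29.2 = 0.904 V, R_Th = R_1‖R_2 = 2.03 kΩ.
Base-emitter loop: V_Th = I_B·R_Th + V_BE + (β+1)I_B·R_E, so I_B = (0.904 − 0.7) / (2.03 + 251×0.33) = 0.00241 mA.
I_C = β·I_B = 250×0.00241 = 0.601 mA, and I_E = (β+1)I_B = 0.604 mA.
V_CE = V_CC − I_C·R_C − I_E·R_E = 12 − 0.601×3.3 − 0.604×0.33 = 9.82 V.
V_CE = 9.82 V > 0.2 V confirms active-region operation.

V_CE ≈ 9.8 V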